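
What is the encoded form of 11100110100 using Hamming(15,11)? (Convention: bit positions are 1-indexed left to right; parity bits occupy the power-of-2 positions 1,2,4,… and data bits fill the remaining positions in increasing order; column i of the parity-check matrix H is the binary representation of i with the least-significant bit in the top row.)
Codeword c = d · G (mod 2), d = 11100110100:
  c[0] = d·G[:,0] = (11100110100)·(11011010101) mod 2 = 1+1+0+0+0+0+1+0+1+0+0 mod 2 = 0
  c[1] = d·G[:,1] = (11100110100)·(10110110011) mod 2 = 1+0+1+0+0+1+1+0+0+0+0 mod 2 = 0
  c[2] = d·G[:,2] = (11100110100)·(10000000000) mod 2 = 1+0+0+0+0+0+0+0+0+0+0 mod 2 = 1
  c[3] = d·G[:,3] = (11100110100)·(01110001111) mod 2 = 0+1+1+0+0+0+0+0+1+0+0 mod 2 = 1
  c[4] = d·G[:,4] = (11100110100)·(01000000000) mod 2 = 0+1+0+0+0+0+0+0+0+0+0 mod 2 = 1
  c[5] = d·G[:,5] = (11100110100)·(00100000000) mod 2 = 0+0+1+0+0+0+0+0+0+0+0 mod 2 = 1
  c[6] = d·G[:,6] = (11100110100)·(00010000000) mod 2 = 0+0+0+0+0+0+0+0+0+0+0 mod 2 = 0
  c[7] = d·G[:,7] = (11100110100)·(00001111111) mod 2 = 0+0+0+0+0+1+1+0+1+0+0 mod 2 = 1
  c[8] = d·G[:,8] = (11100110100)·(00001000000) mod 2 = 0+0+0+0+0+0+0+0+0+0+0 mod 2 = 0
  c[9] = d·G[:,9] = (11100110100)·(00000100000) mod 2 = 0+0+0+0+0+1+0+0+0+0+0 mod 2 = 1
  c[10] = d·G[:,10] = (11100110100)·(00000010000) mod 2 = 0+0+0+0+0+0+1+0+0+0+0 mod 2 = 1
  c[11] = d·G[:,11] = (11100110100)·(00000001000) mod 2 = 0+0+0+0+0+0+0+0+0+0+0 mod 2 = 0
  c[12] = d·G[:,12] = (11100110100)·(00000000100) mod 2 = 0+0+0+0+0+0+0+0+1+0+0 mod 2 = 1
  c[13] = d·G[:,13] = (11100110100)·(00000000010) mod 2 = 0+0+0+0+0+0+0+0+0+0+0 mod 2 = 0
  c[14] = d·G[:,14] = (11100110100)·(00000000001) mod 2 = 0+0+0+0+0+0+0+0+0+0+0 mod 2 = 0
Codeword = 001111010110100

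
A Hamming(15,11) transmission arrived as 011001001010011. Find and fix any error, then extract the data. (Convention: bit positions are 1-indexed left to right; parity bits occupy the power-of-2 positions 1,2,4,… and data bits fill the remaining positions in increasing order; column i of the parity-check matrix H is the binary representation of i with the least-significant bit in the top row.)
Syndrome s = H · r^T (mod 2), r = 011001001010011:
  s[0] = (101010101010101)·(011001001010011) mod 2 = 0+0+1+0+0+0+0+0+1+0+1+0+0+0+1 mod 2 = 0
  s[1] = (011001100110011)·(011001001010011) mod 2 = 0+1+1+0+0+1+0+0+0+0+1+0+0+1+1 mod 2 = 0
  s[2] = (000111100001111)·(011001001010011) mod 2 = 0+0+0+0+0+1+0+0+0+0+0+0+0+1+1 mod 2 = 1
  s[3] = (000000011111111)·(011001001010011) mod 2 = 0+0+0+0+0+0+0+0+1+0+1+0+0+1+1 mod 2 = 0
Syndrome = 0010
Column 4 of H equals this syndrome → error at bit 4 (1-indexed).
Flip bit 4: 011001001010011 → 011101001010011
Extract data bits at positions {3,5,6,7,9,10,11,12,13,14,15}: 10101010011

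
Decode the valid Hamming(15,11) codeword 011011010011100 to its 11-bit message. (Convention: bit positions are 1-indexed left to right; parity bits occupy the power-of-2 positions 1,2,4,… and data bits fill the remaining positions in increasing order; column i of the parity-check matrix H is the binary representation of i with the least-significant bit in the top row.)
Parity bits occupy power-of-2 positions; data bits are at positions {3,5,6,7,9,10,11,12,13,14,15} (1-indexed).
Extract: c[3]=1 c[5]=1 c[6]=1 c[7]=0 c[9]=0 c[10]=0 c[11]=1 c[12]=1 c[13]=1 c[14]=0 c[15]=0
Data = 11100011100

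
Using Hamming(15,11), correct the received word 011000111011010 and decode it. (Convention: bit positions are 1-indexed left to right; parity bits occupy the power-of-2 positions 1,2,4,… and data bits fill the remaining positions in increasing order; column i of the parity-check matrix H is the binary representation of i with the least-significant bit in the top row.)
Syndrome s = H · r^T (mod 2), r = 011000111011010:
  s[0] = (101010101010101)·(011000111011010) mod 2 = 0+0+1+0+0+0+1+0+1+0+1+0+0+0+0 mod 2 = 0
  s[1] = (011001100110011)·(011000111011010) mod 2 = 0+1+1+0+0+0+1+0+0+0+1+0+0+1+0 mod 2 = 1
  s[2] = (000111100001111)·(011000111011010) mod 2 = 0+0+0+0+0+0+1+0+0+0+0+1+0+1+0 mod 2 = 1
  s[3] = (000000011111111)·(011000111011010) mod 2 = 0+0+0+0+0+0+0+1+1+0+1+1+0+1+0 mod 2 = 1
Syndrome = 0111
Column 14 of H equals this syndrome → error at bit 14 (1-indexed).
Flip bit 14: 011000111011010 → 011000111011000
Extract data bits at positions {3,5,6,7,9,10,11,12,13,14,15}: 10011011000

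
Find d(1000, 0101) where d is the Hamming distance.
XOR = 1101, count of 1s = 3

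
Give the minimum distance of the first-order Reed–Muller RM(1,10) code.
d_min = 512 (RM(1,10) has length 1024 and minimum distance 2^(m−1) = 512).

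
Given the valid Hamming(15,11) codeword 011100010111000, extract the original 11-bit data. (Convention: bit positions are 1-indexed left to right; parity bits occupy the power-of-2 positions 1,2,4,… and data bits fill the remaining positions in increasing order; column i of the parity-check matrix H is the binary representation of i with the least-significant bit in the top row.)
Parity bits occupy power-of-2 positions; data bits are at positions {3,5,6,7,9,10,11,12,13,14,15} (1-indexed).
Extract: c[3]=1 c[5]=0 c[6]=0 c[7]=0 c[9]=0 c[10]=1 c[11]=1 c[12]=1 c[13]=0 c[14]=0 c[15]=0
Data = 10000111000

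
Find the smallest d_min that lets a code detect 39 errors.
Detecting e errors requires d_min ≥ e + 1 = 39 + 1 = 40.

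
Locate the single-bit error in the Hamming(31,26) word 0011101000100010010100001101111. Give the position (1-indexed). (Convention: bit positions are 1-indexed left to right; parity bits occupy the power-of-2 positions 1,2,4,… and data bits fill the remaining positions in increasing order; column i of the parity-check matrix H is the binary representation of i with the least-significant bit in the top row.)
Syndrome s = H · r^T (mod 2), r = 0011101000100010010100001101111:
  s[0] = (1010101010101010101010101010101)·(0011101000100010010100001101111) mod 2 = 0+0+1+0+1+0+1+0+0+0+1+0+0+0+1+0+0+0+0+0+0+0+0+0+1+0+0+0+1+0+1 mod 2 = 0
  s[1] = (0110011001100110011001100110011)·(0011101000100010010100001101111) mod 2 = 0+0+1+0+0+0+1+0+0+0+1+0+0+0+1+0+0+1+0+0+0+0+0+0+0+1+0+0+0+1+1 mod 2 = 0
  s[2] = (0001111000011110000111100001111)·(0011101000100010010100001101111) mod 2 = 0+0+0+1+1+0+1+0+0+0+0+0+0+0+1+0+0+0+0+1+0+0+0+0+0+0+0+1+1+1+1 mod 2 = 1
  s[3] = (0000000111111110000000011111111)·(0011101000100010010100001101111) mod 2 = 0+0+0+0+0+0+0+0+0+0+1+0+0+0+1+0+0+0+0+0+0+0+0+0+1+1+0+1+1+1+1 mod 2 = 0
  s[4] = (0000000000000001111111111111111)·(0011101000100010010100001101111) mod 2 = 0+0+0+0+0+0+0+0+0+0+0+0+0+0+0+0+0+1+0+1+0+0+0+0+1+1+0+1+1+1+1 mod 2 = 0
Syndrome = 00100
Column i of H is the binary representation of i, so the syndrome is the binary index of the flipped bit.
Read s = 00100 with s[0] as LSB: 0·2^0 + 0·2^1 + 1·2^2 + 0·2^3 + 0·2^4 = 4.
Error is at bit position 4.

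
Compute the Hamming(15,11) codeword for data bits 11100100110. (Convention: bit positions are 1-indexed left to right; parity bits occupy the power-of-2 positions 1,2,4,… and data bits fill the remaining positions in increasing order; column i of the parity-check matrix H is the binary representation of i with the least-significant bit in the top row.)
Codeword c = d · G (mod 2), d = 11100100110:
  c[0] = d·G[:,0] = (11100100110)·(11011010101) mod 2 = 1+1+0+0+0+0+0+0+1+0+0 mod 2 = 1
  c[1] = d·G[:,1] = (11100100110)·(10110110011) mod 2 = 1+0+1+0+0+1+0+0+0+1+0 mod 2 = 0
  c[2] = d·G[:,2] = (11100100110)·(10000000000) mod 2 = 1+0+0+0+0+0+0+0+0+0+0 mod 2 = 1
  c[3] = d·G[:,3] = (11100100110)·(01110001111) mod 2 = 0+1+1+0+0+0+0+0+1+1+0 mod 2 = 0
  c[4] = d·G[:,4] = (11100100110)·(01000000000) mod 2 = 0+1+0+0+0+0+0+0+0+0+0 mod 2 = 1
  c[5] = d·G[:,5] = (11100100110)·(00100000000) mod 2 = 0+0+1+0+0+0+0+0+0+0+0 mod 2 = 1
  c[6] = d·G[:,6] = (11100100110)·(00010000000) mod 2 = 0+0+0+0+0+0+0+0+0+0+0 mod 2 = 0
  c[7] = d·G[:,7] = (11100100110)·(00001111111) mod 2 = 0+0+0+0+0+1+0+0+1+1+0 mod 2 = 1
  c[8] = d·G[:,8] = (11100100110)·(00001000000) mod 2 = 0+0+0+0+0+0+0+0+0+0+0 mod 2 = 0
  c[9] = d·G[:,9] = (11100100110)·(00000100000) mod 2 = 0+0+0+0+0+1+0+0+0+0+0 mod 2 = 1
  c[10] = d·G[:,10] = (11100100110)·(00000010000) mod 2 = 0+0+0+0+0+0+0+0+0+0+0 mod 2 = 0
  c[11] = d·G[:,11] = (11100100110)·(00000001000) mod 2 = 0+0+0+0+0+0+0+0+0+0+0 mod 2 = 0
  c[12] = d·G[:,12] = (11100100110)·(00000000100) mod 2 = 0+0+0+0+0+0+0+0+1+0+0 mod 2 = 1
  c[13] = d·G[:,13] = (11100100110)·(00000000010) mod 2 = 0+0+0+0+0+0+0+0+0+1+0 mod 2 = 1
  c[14] = d·G[:,14] = (11100100110)·(00000000001) mod 2 = 0+0+0+0+0+0+0+0+0+0+0 mod 2 = 0
Codeword = 101011010100110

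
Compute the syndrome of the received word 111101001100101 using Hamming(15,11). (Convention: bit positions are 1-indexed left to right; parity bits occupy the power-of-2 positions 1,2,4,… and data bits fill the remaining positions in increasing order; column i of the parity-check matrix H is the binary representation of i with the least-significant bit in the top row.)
Syndrome s = H · r^T (mod 2), r = 111101001100101:
  s[0] = (101010101010101)·(111101001100101) mod 2 = 1+0+1+0+0+0+0+0+1+0+0+0+1+0+1 mod 2 = 1
  s[1] = (011001100110011)·(111101001100101) mod 2 = 0+1+1+0+0+1+0+0+0+1+0+0+0+0+1 mod 2 = 1
  s[2] = (000111100001111)·(111101001100101) mod 2 = 0+0+0+1+0+1+0+0+0+0+0+0+1+0+1 mod 2 = 0
  s[3] = (000000011111111)·(111101001100101) mod 2 = 0+0+0+0+0+0+0+0+1+1+0+0+1+0+1 mod 2 = 0
Syndrome = 1100
Non-zero syndrome: error at position 3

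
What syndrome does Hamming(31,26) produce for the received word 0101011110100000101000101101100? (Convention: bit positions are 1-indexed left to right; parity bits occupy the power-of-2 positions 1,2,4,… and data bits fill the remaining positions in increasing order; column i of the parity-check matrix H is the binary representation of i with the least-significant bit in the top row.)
Syndrome s = H · r^T (mod 2), r = 0101011110100000101000101101100:
  s[0] = (1010101010101010101010101010101)·(0101011110100000101000101101100) mod 2 = 0+0+0+0+0+0+1+0+1+0+1+0+0+0+0+0+1+0+1+0+0+0+1+0+1+0+0+0+1+0+0 mod 2 = 0
  s[1] = (0110011001100110011001100110011)·(0101011110100000101000101101100) mod 2 = 0+1+0+0+0+1+1+0+0+0+1+0+0+0+0+0+0+0+1+0+0+0+1+0+0+1+0+0+0+0+0 mod 2 = 1
  s[2] = (0001111000011110000111100001111)·(0101011110100000101000101101100) mod 2 = 0+0+0+1+0+1+1+0+0+0+0+0+0+0+0+0+0+0+0+0+0+0+1+0+0+0+0+1+1+0+0 mod 2 = 0
  s[3] = (0000000111111110000000011111111)·(0101011110100000101000101101100) mod 2 = 0+0+0+0+0+0+0+1+1+0+1+0+0+0+0+0+0+0+0+0+0+0+0+0+1+1+0+1+1+0+0 mod 2 = 1
  s[4] = (0000000000000001111111111111111)·(0101011110100000101000101101100) mod 2 = 0+0+0+0+0+0+0+0+0+0+0+0+0+0+0+0+1+0+1+0+0+0+1+0+1+1+0+1+1+0+0 mod 2 = 1
Syndrome = 01011
Non-zero syndrome: error at position 26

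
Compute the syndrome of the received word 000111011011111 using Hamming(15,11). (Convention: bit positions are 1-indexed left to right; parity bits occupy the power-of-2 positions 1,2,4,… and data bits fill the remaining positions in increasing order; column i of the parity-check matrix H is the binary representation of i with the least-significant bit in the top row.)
Syndrome s = H · r^T (mod 2), r = 000111011011111:
  s[0] = (101010101010101)·(000111011011111) mod 2 = 0+0+0+0+1+0+0+0+1+0+1+0+1+0+1 mod 2 = 1
  s[1] = (011001100110011)·(000111011011111) mod 2 = 0+0+0+0+0+1+0+0+0+0+1+0+0+1+1 mod 2 = 0
  s[2] = (000111100001111)·(000111011011111) mod 2 = 0+0+0+1+1+1+0+0+0+0+0+1+1+1+1 mod 2 = 1
  s[3] = (000000011111111)·(000111011011111) mod 2 = 0+0+0+0+0+0+0+1+1+0+1+1+1+1+1 mod 2 = 1
Syndrome = 1011
Non-zero syndrome: error at position 13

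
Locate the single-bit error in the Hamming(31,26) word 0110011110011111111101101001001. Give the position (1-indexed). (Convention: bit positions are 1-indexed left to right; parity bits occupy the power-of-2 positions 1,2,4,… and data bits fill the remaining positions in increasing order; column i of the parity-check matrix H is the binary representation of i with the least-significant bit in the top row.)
Syndrome s = H · r^T (mod 2), r = 0110011110011111111101101001001:
  s[0] = (1010101010101010101010101010101)·(0110011110011111111101101001001) mod 2 = 0+0+1+0+0+0+1+0+1+0+0+0+1+0+1+0+1+0+1+0+0+0+1+0+1+0+0+0+0+0+1 mod 2 = 0
  s[1] = (0110011001100110011001100110011)·(0110011110011111111101101001001) mod 2 = 0+1+1+0+0+1+1+0+0+0+0+0+0+1+1+0+0+1+1+0+0+1+1+0+0+0+0+0+0+0+1 mod 2 = 1
  s[2] = (0001111000011110000111100001111)·(0110011110011111111101101001001) mod 2 = 0+0+0+0+0+1+1+0+0+0+0+1+1+1+1+0+0+0+0+1+0+1+1+0+0+0+0+1+0+0+1 mod 2 = 1
  s[3] = (0000000111111110000000011111111)·(0110011110011111111101101001001) mod 2 = 0+0+0+0+0+0+0+1+1+0+0+1+1+1+1+0+0+0+0+0+0+0+0+0+1+0+0+1+0+0+1 mod 2 = 1
  s[4] = (0000000000000001111111111111111)·(0110011110011111111101101001001) mod 2 = 0+0+0+0+0+0+0+0+0+0+0+0+0+0+0+1+1+1+1+1+0+1+1+0+1+0+0+1+0+0+1 mod 2 = 0
Syndrome = 01110
Column i of H is the binary representation of i, so the syndrome is the binary index of the flipped bit.
Read s = 01110 with s[0] as LSB: 0·2^0 + 1·2^1 + 1·2^2 + 1·2^3 + 0·2^4 = 14.
Error is at bit position 14.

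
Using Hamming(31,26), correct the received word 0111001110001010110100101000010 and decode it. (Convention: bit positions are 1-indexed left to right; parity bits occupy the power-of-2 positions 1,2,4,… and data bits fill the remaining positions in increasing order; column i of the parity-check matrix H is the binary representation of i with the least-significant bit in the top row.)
Syndrome s = H · r^T (mod 2), r = 0111001110001010110100101000010:
  s[0] = (1010101010101010101010101010101)·(0111001110001010110100101000010) mod 2 = 0+0+1+0+0+0+1+0+1+0+0+0+1+0+1+0+1+0+0+0+0+0+1+0+1+0+0+0+0+0+0 mod 2 = 0
  s[1] = (0110011001100110011001100110011)·(0111001110001010110100101000010) mod 2 = 0+1+1+0+0+0+1+0+0+0+0+0+0+0+1+0+0+1+0+0+0+0+1+0+0+0+0+0+0+1+0 mod 2 = 1
  s[2] = (0001111000011110000111100001111)·(0111001110001010110100101000010) mod 2 = 0+0+0+1+0+0+1+0+0+0+0+0+1+0+1+0+0+0+0+1+0+0+1+0+0+0+0+0+0+1+0 mod 2 = 1
  s[3] = (0000000111111110000000011111111)·(0111001110001010110100101000010) mod 2 = 0+0+0+0+0+0+0+1+1+0+0+0+1+0+1+0+0+0+0+0+0+0+0+0+1+0+0+0+0+1+0 mod 2 = 0
  s[4] = (0000000000000001111111111111111)·(0111001110001010110100101000010) mod 2 = 0+0+0+0+0+0+0+0+0+0+0+0+0+0+0+0+1+1+0+1+0+0+1+0+1+0+0+0+0+1+0 mod 2 = 0
Syndrome = 01100
Column 6 of H equals this syndrome → error at bit 6 (1-indexed).
Flip bit 6: 0111001110001010110100101000010 → 0111011110001010110100101000010
Extract data bits at positions {3,5,6,7,9,10,11,12,13,14,15,17,18,19,20,21,22,23,24,25,26,27,28,29,30,31}: 10111000101110100101000010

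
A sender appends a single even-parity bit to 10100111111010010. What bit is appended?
Sum of data bits: 1+0+1+0+0+1+1+1+1+1+1+0+1+0+0+1+0 = 10.
10 mod 2 = 0, so parity bit = 0.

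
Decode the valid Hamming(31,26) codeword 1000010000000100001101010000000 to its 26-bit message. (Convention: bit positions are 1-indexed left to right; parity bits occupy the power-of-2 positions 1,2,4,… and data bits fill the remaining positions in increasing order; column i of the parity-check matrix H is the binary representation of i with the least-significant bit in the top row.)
Parity bits occupy power-of-2 positions; data bits are at positions {3,5,6,7,9,10,11,12,13,14,15,17,18,19,20,21,22,23,24,25,26,27,28,29,30,31} (1-indexed).
Extract: c[3]=0 c[5]=0 c[6]=1 c[7]=0 c[9]=0 c[10]=0 c[11]=0 c[12]=0 c[13]=0 c[14]=1 c[15]=0 c[17]=0 c[18]=0 c[19]=1 c[20]=1 c[21]=0 c[22]=1 c[23]=0 c[24]=1 c[25]=0 c[26]=0 c[27]=0 c[28]=0 c[29]=0 c[30]=0 c[31]=0
Data = 00100000010001101010000000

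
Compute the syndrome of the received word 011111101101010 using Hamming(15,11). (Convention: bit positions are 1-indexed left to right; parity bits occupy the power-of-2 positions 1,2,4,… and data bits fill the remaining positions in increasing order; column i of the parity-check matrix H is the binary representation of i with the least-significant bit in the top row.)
Syndrome s = H · r^T (mod 2), r = 011111101101010:
  s[0] = (101010101010101)·(011111101101010) mod 2 = 0+0+1+0+1+0+1+0+1+0+0+0+0+0+0 mod 2 = 0
  s[1] = (011001100110011)·(011111101101010) mod 2 = 0+1+1+0+0+1+1+0+0+1+0+0+0+1+0 mod 2 = 0
  s[2] = (000111100001111)·(011111101101010) mod 2 = 0+0+0+1+1+1+1+0+0+0+0+1+0+1+0 mod 2 = 0
  s[3] = (000000011111111)·(011111101101010) mod 2 = 0+0+0+0+0+0+0+0+1+1+0+1+0+1+0 mod 2 = 0
Syndrome = 0000
s = 0: no error detected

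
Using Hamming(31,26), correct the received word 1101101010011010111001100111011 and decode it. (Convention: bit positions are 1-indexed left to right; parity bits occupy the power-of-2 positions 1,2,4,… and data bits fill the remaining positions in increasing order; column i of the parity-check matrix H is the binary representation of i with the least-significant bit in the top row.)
Syndrome s = H · r^T (mod 2), r = 1101101010011010111001100111011:
  s[0] = (1010101010101010101010101010101)·(1101101010011010111001100111011) mod 2 = 1+0+0+0+1+0+1+0+1+0+0+0+1+0+1+0+1+0+1+0+0+0+1+0+0+0+1+0+0+0+1 mod 2 = 1
  s[1] = (0110011001100110011001100110011)·(1101101010011010111001100111011) mod 2 = 0+1+0+0+0+0+1+0+0+0+0+0+0+0+1+0+0+1+1+0+0+1+1+0+0+1+1+0+0+1+1 mod 2 = 1
  s[2] = (0001111000011110000111100001111)·(1101101010011010111001100111011) mod 2 = 0+0+0+1+1+0+1+0+0+0+0+1+1+0+1+0+0+0+0+0+0+1+1+0+0+0+0+1+0+1+1 mod 2 = 1
  s[3] = (0000000111111110000000011111111)·(1101101010011010111001100111011) mod 2 = 0+0+0+0+0+0+0+0+1+0+0+1+1+0+1+0+0+0+0+0+0+0+0+0+0+1+1+1+0+1+1 mod 2 = 1
  s[4] = (0000000000000001111111111111111)·(1101101010011010111001100111011) mod 2 = 0+0+0+0+0+0+0+0+0+0+0+0+0+0+0+0+1+1+1+0+0+1+1+0+0+1+1+1+0+1+1 mod 2 = 0
Syndrome = 11110
Column 15 of H equals this syndrome → error at bit 15 (1-indexed).
Flip bit 15: 1101101010011010111001100111011 → 1101101010011000111001100111011
Extract data bits at positions {3,5,6,7,9,10,11,12,13,14,15,17,18,19,20,21,22,23,24,25,26,27,28,29,30,31}: 01011001100111001100111011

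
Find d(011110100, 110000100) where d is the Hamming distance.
XOR = 101110000, count of 1s = 4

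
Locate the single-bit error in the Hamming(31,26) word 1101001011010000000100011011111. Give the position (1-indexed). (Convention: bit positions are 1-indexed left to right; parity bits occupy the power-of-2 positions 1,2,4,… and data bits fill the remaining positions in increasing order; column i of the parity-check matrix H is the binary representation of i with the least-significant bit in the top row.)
Syndrome s = H · r^T (mod 2), r = 1101001011010000000100011011111:
  s[0] = (1010101010101010101010101010101)·(1101001011010000000100011011111) mod 2 = 1+0+0+0+0+0+1+0+1+0+0+0+0+0+0+0+0+0+0+0+0+0+0+0+1+0+1+0+1+0+1 mod 2 = 1
  s[1] = (0110011001100110011001100110011)·(1101001011010000000100011011111) mod 2 = 0+1+0+0+0+0+1+0+0+1+0+0+0+0+0+0+0+0+0+0+0+0+0+0+0+0+1+0+0+1+1 mod 2 = 0
  s[2] = (0001111000011110000111100001111)·(1101001011010000000100011011111) mod 2 = 0+0+0+1+0+0+1+0+0+0+0+1+0+0+0+0+0+0+0+1+0+0+0+0+0+0+0+1+1+1+1 mod 2 = 0
  s[3] = (0000000111111110000000011111111)·(1101001011010000000100011011111) mod 2 = 0+0+0+0+0+0+0+0+1+1+0+1+0+0+0+0+0+0+0+0+0+0+0+1+1+0+1+1+1+1+1 mod 2 = 0
  s[4] = (0000000000000001111111111111111)·(1101001011010000000100011011111) mod 2 = 0+0+0+0+0+0+0+0+0+0+0+0+0+0+0+0+0+0+0+1+0+0+0+1+1+0+1+1+1+1+1 mod 2 = 0
Syndrome = 10000
Column i of H is the binary representation of i, so the syndrome is the binary index of the flipped bit.
Read s = 10000 with s[0] as LSB: 1·2^0 + 0·2^1 + 0·2^2 + 0·2^3 + 0·2^4 = 1.
Error is at bit position 1.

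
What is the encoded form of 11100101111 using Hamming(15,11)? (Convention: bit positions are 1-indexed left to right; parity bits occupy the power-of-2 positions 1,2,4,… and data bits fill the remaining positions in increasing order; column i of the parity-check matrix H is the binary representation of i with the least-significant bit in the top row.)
Codeword c = d · G (mod 2), d = 11100101111:
  c[0] = d·G[:,0] = (11100101111)·(11011010101) mod 2 = 1+1+0+0+0+0+0+0+1+0+1 mod 2 = 0
  c[1] = d·G[:,1] = (11100101111)·(10110110011) mod 2 = 1+0+1+0+0+1+0+0+0+1+1 mod 2 = 1
  c[2] = d·G[:,2] = (11100101111)·(10000000000) mod 2 = 1+0+0+0+0+0+0+0+0+0+0 mod 2 = 1
  c[3] = d·G[:,3] = (11100101111)·(01110001111) mod 2 = 0+1+1+0+0+0+0+1+1+1+1 mod 2 = 0
  c[4] = d·G[:,4] = (11100101111)·(01000000000) mod 2 = 0+1+0+0+0+0+0+0+0+0+0 mod 2 = 1
  c[5] = d·G[:,5] = (11100101111)·(00100000000) mod 2 = 0+0+1+0+0+0+0+0+0+0+0 mod 2 = 1
  c[6] = d·G[:,6] = (11100101111)·(00010000000) mod 2 = 0+0+0+0+0+0+0+0+0+0+0 mod 2 = 0
  c[7] = d·G[:,7] = (11100101111)·(00001111111) mod 2 = 0+0+0+0+0+1+0+1+1+1+1 mod 2 = 1
  c[8] = d·G[:,8] = (11100101111)·(00001000000) mod 2 = 0+0+0+0+0+0+0+0+0+0+0 mod 2 = 0
  c[9] = d·G[:,9] = (11100101111)·(00000100000) mod 2 = 0+0+0+0+0+1+0+0+0+0+0 mod 2 = 1
  c[10] = d·G[:,10] = (11100101111)·(00000010000) mod 2 = 0+0+0+0+0+0+0+0+0+0+0 mod 2 = 0
  c[11] = d·G[:,11] = (11100101111)·(00000001000) mod 2 = 0+0+0+0+0+0+0+1+0+0+0 mod 2 = 1
  c[12] = d·G[:,12] = (11100101111)·(00000000100) mod 2 = 0+0+0+0+0+0+0+0+1+0+0 mod 2 = 1
  c[13] = d·G[:,13] = (11100101111)·(00000000010) mod 2 = 0+0+0+0+0+0+0+0+0+1+0 mod 2 = 1
  c[14] = d·G[:,14] = (11100101111)·(00000000001) mod 2 = 0+0+0+0+0+0+0+0+0+0+1 mod 2 = 1
Codeword = 011011010101111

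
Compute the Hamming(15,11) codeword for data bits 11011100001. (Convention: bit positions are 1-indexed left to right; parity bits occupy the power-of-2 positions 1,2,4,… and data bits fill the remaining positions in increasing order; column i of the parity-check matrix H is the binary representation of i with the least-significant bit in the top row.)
Codeword c = d · G (mod 2), d = 11011100001:
  c[0] = d·G[:,0] = (11011100001)·(11011010101) mod 2 = 1+1+0+1+1+0+0+0+0+0+1 mod 2 = 1
  c[1] = d·G[:,1] = (11011100001)·(10110110011) mod 2 = 1+0+0+1+0+1+0+0+0+0+1 mod 2 = 0
  c[2] = d·G[:,2] = (11011100001)·(10000000000) mod 2 = 1+0+0+0+0+0+0+0+0+0+0 mod 2 = 1
  c[3] = d·G[:,3] = (11011100001)·(01110001111) mod 2 = 0+1+0+1+0+0+0+0+0+0+1 mod 2 = 1
  c[4] = d·G[:,4] = (11011100001)·(01000000000) mod 2 = 0+1+0+0+0+0+0+0+0+0+0 mod 2 = 1
  c[5] = d·G[:,5] = (11011100001)·(00100000000) mod 2 = 0+0+0+0+0+0+0+0+0+0+0 mod 2 = 0
  c[6] = d·G[:,6] = (11011100001)·(00010000000) mod 2 = 0+0+0+1+0+0+0+0+0+0+0 mod 2 = 1
  c[7] = d·G[:,7] = (11011100001)·(00001111111) mod 2 = 0+0+0+0+1+1+0+0+0+0+1 mod 2 = 1
  c[8] = d·G[:,8] = (11011100001)·(00001000000) mod 2 = 0+0+0+0+1+0+0+0+0+0+0 mod 2 = 1
  c[9] = d·G[:,9] = (11011100001)·(00000100000) mod 2 = 0+0+0+0+0+1+0+0+0+0+0 mod 2 = 1
  c[10] = d·G[:,10] = (11011100001)·(00000010000) mod 2 = 0+0+0+0+0+0+0+0+0+0+0 mod 2 = 0
  c[11] = d·G[:,11] = (11011100001)·(00000001000) mod 2 = 0+0+0+0+0+0+0+0+0+0+0 mod 2 = 0
  c[12] = d·G[:,12] = (11011100001)·(00000000100) mod 2 = 0+0+0+0+0+0+0+0+0+0+0 mod 2 = 0
  c[13] = d·G[:,13] = (11011100001)·(00000000010) mod 2 = 0+0+0+0+0+0+0+0+0+0+0 mod 2 = 0
  c[14] = d·G[:,14] = (11011100001)·(00000000001) mod 2 = 0+0+0+0+0+0+0+0+0+0+1 mod 2 = 1
Codeword = 101110111100001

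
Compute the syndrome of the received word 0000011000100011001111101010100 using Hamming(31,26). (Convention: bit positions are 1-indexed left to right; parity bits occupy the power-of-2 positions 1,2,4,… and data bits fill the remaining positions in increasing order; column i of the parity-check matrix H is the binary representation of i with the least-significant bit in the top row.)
Syndrome s = H · r^T (mod 2), r = 0000011000100011001111101010100:
  s[0] = (1010101010101010101010101010101)·(0000011000100011001111101010100) mod 2 = 0+0+0+0+0+0+1+0+0+0+1+0+0+0+1+0+0+0+1+0+1+0+1+0+1+0+1+0+1+0+0 mod 2 = 1
  s[1] = (0110011001100110011001100110011)·(0000011000100011001111101010100) mod 2 = 0+0+0+0+0+1+1+0+0+0+1+0+0+0+1+0+0+0+1+0+0+1+1+0+0+0+1+0+0+0+0 mod 2 = 0
  s[2] = (0001111000011110000111100001111)·(0000011000100011001111101010100) mod 2 = 0+0+0+0+0+1+1+0+0+0+0+0+0+0+1+0+0+0+0+1+1+1+1+0+0+0+0+0+1+0+0 mod 2 = 0
  s[3] = (0000000111111110000000011111111)·(0000011000100011001111101010100) mod 2 = 0+0+0+0+0+0+0+0+0+0+1+0+0+0+1+0+0+0+0+0+0+0+0+0+1+0+1+0+1+0+0 mod 2 = 1
  s[4] = (0000000000000001111111111111111)·(0000011000100011001111101010100) mod 2 = 0+0+0+0+0+0+0+0+0+0+0+0+0+0+0+1+0+0+1+1+1+1+1+0+1+0+1+0+1+0+0 mod 2 = 1
Syndrome = 10011
Non-zero syndrome: error at position 25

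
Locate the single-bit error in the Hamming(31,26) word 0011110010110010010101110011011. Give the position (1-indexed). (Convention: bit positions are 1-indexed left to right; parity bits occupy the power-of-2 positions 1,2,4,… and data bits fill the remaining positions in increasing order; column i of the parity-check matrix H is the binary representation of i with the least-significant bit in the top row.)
Syndrome s = H · r^T (mod 2), r = 0011110010110010010101110011011:
  s[0] = (1010101010101010101010101010101)·(0011110010110010010101110011011) mod 2 = 0+0+1+0+1+0+0+0+1+0+1+0+0+0+1+0+0+0+0+0+0+0+1+0+0+0+1+0+0+0+1 mod 2 = 0
  s[1] = (0110011001100110011001100110011)·(0011110010110010010101110011011) mod 2 = 0+0+1+0+0+1+0+0+0+0+1+0+0+0+1+0+0+1+0+0+0+1+1+0+0+0+1+0+0+1+1 mod 2 = 0
  s[2] = (0001111000011110000111100001111)·(0011110010110010010101110011011) mod 2 = 0+0+0+1+1+1+0+0+0+0+0+1+0+0+1+0+0+0+0+1+0+1+1+0+0+0+0+1+0+1+1 mod 2 = 1
  s[3] = (0000000111111110000000011111111)·(0011110010110010010101110011011) mod 2 = 0+0+0+0+0+0+0+0+1+0+1+1+0+0+1+0+0+0+0+0+0+0+0+1+0+0+1+1+0+1+1 mod 2 = 1
  s[4] = (0000000000000001111111111111111)·(0011110010110010010101110011011) mod 2 = 0+0+0+0+0+0+0+0+0+0+0+0+0+0+0+0+0+1+0+1+0+1+1+1+0+0+1+1+0+1+1 mod 2 = 1
Syndrome = 00111
Column i of H is the binary representation of i, so the syndrome is the binary index of the flipped bit.
Read s = 00111 with s[0] as LSB: 0·2^0 + 0·2^1 + 1·2^2 + 1·2^3 + 1·2^4 = 28.
Error is at bit position 28.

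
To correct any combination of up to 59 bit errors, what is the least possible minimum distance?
Correcting t errors requires d_min ≥ 2t + 1 = 2·59 + 1 = 119.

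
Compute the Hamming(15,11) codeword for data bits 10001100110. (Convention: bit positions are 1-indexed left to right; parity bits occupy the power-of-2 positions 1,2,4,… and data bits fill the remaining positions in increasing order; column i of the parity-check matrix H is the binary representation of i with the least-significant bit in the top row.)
Codeword c = d · G (mod 2), d = 10001100110:
  c[0] = d·G[:,0] = (10001100110)·(11011010101) mod 2 = 1+0+0+0+1+0+0+0+1+0+0 mod 2 = 1
  c[1] = d·G[:,1] = (10001100110)·(10110110011) mod 2 = 1+0+0+0+0+1+0+0+0+1+0 mod 2 = 1
  c[2] = d·G[:,2] = (10001100110)·(10000000000) mod 2 = 1+0+0+0+0+0+0+0+0+0+0 mod 2 = 1
  c[3] = d·G[:,3] = (10001100110)·(01110001111) mod 2 = 0+0+0+0+0+0+0+0+1+1+0 mod 2 = 0
  c[4] = d·G[:,4] = (10001100110)·(01000000000) mod 2 = 0+0+0+0+0+0+0+0+0+0+0 mod 2 = 0
  c[5] = d·G[:,5] = (10001100110)·(00100000000) mod 2 = 0+0+0+0+0+0+0+0+0+0+0 mod 2 = 0
  c[6] = d·G[:,6] = (10001100110)·(00010000000) mod 2 = 0+0+0+0+0+0+0+0+0+0+0 mod 2 = 0
  c[7] = d·G[:,7] = (10001100110)·(00001111111) mod 2 = 0+0+0+0+1+1+0+0+1+1+0 mod 2 = 0
  c[8] = d·G[:,8] = (10001100110)·(00001000000) mod 2 = 0+0+0+0+1+0+0+0+0+0+0 mod 2 = 1
  c[9] = d·G[:,9] = (10001100110)·(00000100000) mod 2 = 0+0+0+0+0+1+0+0+0+0+0 mod 2 = 1
  c[10] = d·G[:,10] = (10001100110)·(00000010000) mod 2 = 0+0+0+0+0+0+0+0+0+0+0 mod 2 = 0
  c[11] = d·G[:,11] = (10001100110)·(00000001000) mod 2 = 0+0+0+0+0+0+0+0+0+0+0 mod 2 = 0
  c[12] = d·G[:,12] = (10001100110)·(00000000100) mod 2 = 0+0+0+0+0+0+0+0+1+0+0 mod 2 = 1
  c[13] = d·G[:,13] = (10001100110)·(00000000010) mod 2 = 0+0+0+0+0+0+0+0+0+1+0 mod 2 = 1
  c[14] = d·G[:,14] = (10001100110)·(00000000001) mod 2 = 0+0+0+0+0+0+0+0+0+0+0 mod 2 = 0
Codeword = 111000001100110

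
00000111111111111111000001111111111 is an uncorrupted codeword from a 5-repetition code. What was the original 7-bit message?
Split into 5-bit blocks: 00000 11111 11111 11111 00000 11111 11111
Data = 0111011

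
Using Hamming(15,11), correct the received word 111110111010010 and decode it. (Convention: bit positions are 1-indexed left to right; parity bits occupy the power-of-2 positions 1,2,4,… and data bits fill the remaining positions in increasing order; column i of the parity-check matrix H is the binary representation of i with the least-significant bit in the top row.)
Syndrome s = H · r^T (mod 2), r = 111110111010010:
  s[0] = (101010101010101)·(111110111010010) mod 2 = 1+0+1+0+1+0+1+0+1+0+1+0+0+0+0 mod 2 = 0
  s[1] = (011001100110011)·(111110111010010) mod 2 = 0+1+1+0+0+0+1+0+0+0+1+0+0+1+0 mod 2 = 1
  s[2] = (000111100001111)·(111110111010010) mod 2 = 0+0+0+1+1+0+1+0+0+0+0+0+0+1+0 mod 2 = 0
  s[3] = (000000011111111)·(111110111010010) mod 2 = 0+0+0+0+0+0+0+1+1+0+1+0+0+1+0 mod 2 = 0
Syndrome = 0100
Column 2 of H equals this syndrome → error at bit 2 (1-indexed).
Flip bit 2: 111110111010010 → 101110111010010
Extract data bits at positions {3,5,6,7,9,10,11,12,13,14,15}: 11011010010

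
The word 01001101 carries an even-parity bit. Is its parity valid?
Sum of all bits: 0+1+0+0+1+1+0+1 = 4; 4 mod 2 = 0. Result is 0 → valid parity.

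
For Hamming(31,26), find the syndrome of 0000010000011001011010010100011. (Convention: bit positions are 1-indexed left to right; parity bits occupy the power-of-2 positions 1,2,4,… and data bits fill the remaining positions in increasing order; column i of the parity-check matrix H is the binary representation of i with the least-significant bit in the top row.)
Syndrome s = H · r^T (mod 2), r = 0000010000011001011010010100011:
  s[0] = (1010101010101010101010101010101)·(0000010000011001011010010100011) mod 2 = 0+0+0+0+0+0+0+0+0+0+0+0+1+0+0+0+0+0+1+0+1+0+0+0+0+0+0+0+0+0+1 mod 2 = 0
  s[1] = (0110011001100110011001100110011)·(0000010000011001011010010100011) mod 2 = 0+0+0+0+0+1+0+0+0+0+0+0+0+0+0+0+0+1+1+0+0+0+0+0+0+1+0+0+0+1+1 mod 2 = 0
  s[2] = (0001111000011110000111100001111)·(0000010000011001011010010100011) mod 2 = 0+0+0+0+0+1+0+0+0+0+0+1+1+0+0+0+0+0+0+0+1+0+0+0+0+0+0+0+0+1+1 mod 2 = 0
  s[3] = (0000000111111110000000011111111)·(0000010000011001011010010100011) mod 2 = 0+0+0+0+0+0+0+0+0+0+0+1+1+0+0+0+0+0+0+0+0+0+0+1+0+1+0+0+0+1+1 mod 2 = 0
  s[4] = (0000000000000001111111111111111)·(0000010000011001011010010100011) mod 2 = 0+0+0+0+0+0+0+0+0+0+0+0+0+0+0+1+0+1+1+0+1+0+0+1+0+1+0+0+0+1+1 mod 2 = 0
Syndrome = 00000
s = 0: no error detected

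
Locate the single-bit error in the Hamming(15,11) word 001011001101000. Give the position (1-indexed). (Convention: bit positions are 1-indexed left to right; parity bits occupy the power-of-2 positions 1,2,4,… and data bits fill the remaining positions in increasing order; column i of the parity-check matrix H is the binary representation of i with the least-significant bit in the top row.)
Syndrome s = H · r^T (mod 2), r = 001011001101000:
  s[0] = (101010101010101)·(001011001101000) mod 2 = 0+0+1+0+1+0+0+0+1+0+0+0+0+0+0 mod 2 = 1
  s[1] = (011001100110011)·(001011001101000) mod 2 = 0+0+1+0+0+1+0+0+0+1+0+0+0+0+0 mod 2 = 1
  s[2] = (000111100001111)·(001011001101000) mod 2 = 0+0+0+0+1+1+0+0+0+0+0+1+0+0+0 mod 2 = 1
  s[3] = (000000011111111)·(001011001101000) mod 2 = 0+0+0+0+0+0+0+0+1+1+0+1+0+0+0 mod 2 = 1
Syndrome = 1111
Column i of H is the binary representation of i, so the syndrome is the binary index of the flipped bit.
Read s = 1111 with s[0] as LSB: 1·2^0 + 1·2^1 + 1·2^2 + 1·2^3 = 15.
Error is at bit position 15.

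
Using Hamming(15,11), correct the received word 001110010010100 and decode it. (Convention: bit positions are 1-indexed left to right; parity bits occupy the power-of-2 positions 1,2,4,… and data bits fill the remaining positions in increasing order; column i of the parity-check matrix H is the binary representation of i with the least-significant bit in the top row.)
Syndrome s = H · r^T (mod 2), r = 001110010010100:
  s[0] = (101010101010101)·(001110010010100) mod 2 = 0+0+1+0+1+0+0+0+0+0+1+0+1+0+0 mod 2 = 0
  s[1] = (011001100110011)·(001110010010100) mod 2 = 0+0+1+0+0+0+0+0+0+0+1+0+0+0+0 mod 2 = 0
  s[2] = (000111100001111)·(001110010010100) mod 2 = 0+0+0+1+1+0+0+0+0+0+0+0+1+0+0 mod 2 = 1
  s[3] = (000000011111111)·(001110010010100) mod 2 = 0+0+0+0+0+0+0+1+0+0+1+0+1+0+0 mod 2 = 1
Syndrome = 0011
Column 12 of H equals this syndrome → error at bit 12 (1-indexed).
Flip bit 12: 001110010010100 → 001110010011100
Extract data bits at positions {3,5,6,7,9,10,11,12,13,14,15}: 11000011100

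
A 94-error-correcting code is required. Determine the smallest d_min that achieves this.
Correcting t errors requires d_min ≥ 2t + 1 = 2·94 + 1 = 189.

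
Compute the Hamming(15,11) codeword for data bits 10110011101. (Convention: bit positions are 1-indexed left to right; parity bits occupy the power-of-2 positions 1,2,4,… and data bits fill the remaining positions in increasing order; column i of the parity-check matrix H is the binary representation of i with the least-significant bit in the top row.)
Codeword c = d · G (mod 2), d = 10110011101:
  c[0] = d·G[:,0] = (10110011101)·(11011010101) mod 2 = 1+0+0+1+0+0+1+0+1+0+1 mod 2 = 1
  c[1] = d·G[:,1] = (10110011101)·(10110110011) mod 2 = 1+0+1+1+0+0+1+0+0+0+1 mod 2 = 1
  c[2] = d·G[:,2] = (10110011101)·(10000000000) mod 2 = 1+0+0+0+0+0+0+0+0+0+0 mod 2 = 1
  c[3] = d·G[:,3] = (10110011101)·(01110001111) mod 2 = 0+0+1+1+0+0+0+1+1+0+1 mod 2 = 1
  c[4] = d·G[:,4] = (10110011101)·(01000000000) mod 2 = 0+0+0+0+0+0+0+0+0+0+0 mod 2 = 0
  c[5] = d·G[:,5] = (10110011101)·(00100000000) mod 2 = 0+0+1+0+0+0+0+0+0+0+0 mod 2 = 1
  c[6] = d·G[:,6] = (10110011101)·(00010000000) mod 2 = 0+0+0+1+0+0+0+0+0+0+0 mod 2 = 1
  c[7] = d·G[:,7] = (10110011101)·(00001111111) mod 2 = 0+0+0+0+0+0+1+1+1+0+1 mod 2 = 0
  c[8] = d·G[:,8] = (10110011101)·(00001000000) mod 2 = 0+0+0+0+0+0+0+0+0+0+0 mod 2 = 0
  c[9] = d·G[:,9] = (10110011101)·(00000100000) mod 2 = 0+0+0+0+0+0+0+0+0+0+0 mod 2 = 0
  c[10] = d·G[:,10] = (10110011101)·(00000010000) mod 2 = 0+0+0+0+0+0+1+0+0+0+0 mod 2 = 1
  c[11] = d·G[:,11] = (10110011101)·(00000001000) mod 2 = 0+0+0+0+0+0+0+1+0+0+0 mod 2 = 1
  c[12] = d·G[:,12] = (10110011101)·(00000000100) mod 2 = 0+0+0+0+0+0+0+0+1+0+0 mod 2 = 1
  c[13] = d·G[:,13] = (10110011101)·(00000000010) mod 2 = 0+0+0+0+0+0+0+0+0+0+0 mod 2 = 0
  c[14] = d·G[:,14] = (10110011101)·(00000000001) mod 2 = 0+0+0+0+0+0+0+0+0+0+1 mod 2 = 1
Codeword = 111101100011101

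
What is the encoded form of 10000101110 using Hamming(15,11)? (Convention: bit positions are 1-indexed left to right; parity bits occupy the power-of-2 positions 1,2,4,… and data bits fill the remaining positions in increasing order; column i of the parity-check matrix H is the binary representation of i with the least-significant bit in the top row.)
Codeword c = d · G (mod 2), d = 10000101110:
  c[0] = d·G[:,0] = (10000101110)·(11011010101) mod 2 = 1+0+0+0+0+0+0+0+1+0+0 mod 2 = 0
  c[1] = d·G[:,1] = (10000101110)·(10110110011) mod 2 = 1+0+0+0+0+1+0+0+0+1+0 mod 2 = 1
  c[2] = d·G[:,2] = (10000101110)·(10000000000) mod 2 = 1+0+0+0+0+0+0+0+0+0+0 mod 2 = 1
  c[3] = d·G[:,3] = (10000101110)·(01110001111) mod 2 = 0+0+0+0+0+0+0+1+1+1+0 mod 2 = 1
  c[4] = d·G[:,4] = (10000101110)·(01000000000) mod 2 = 0+0+0+0+0+0+0+0+0+0+0 mod 2 = 0
  c[5] = d·G[:,5] = (10000101110)·(00100000000) mod 2 = 0+0+0+0+0+0+0+0+0+0+0 mod 2 = 0
  c[6] = d·G[:,6] = (10000101110)·(00010000000) mod 2 = 0+0+0+0+0+0+0+0+0+0+0 mod 2 = 0
  c[7] = d·G[:,7] = (10000101110)·(00001111111) mod 2 = 0+0+0+0+0+1+0+1+1+1+0 mod 2 = 0
  c[8] = d·G[:,8] = (10000101110)·(00001000000) mod 2 = 0+0+0+0+0+0+0+0+0+0+0 mod 2 = 0
  c[9] = d·G[:,9] = (10000101110)·(00000100000) mod 2 = 0+0+0+0+0+1+0+0+0+0+0 mod 2 = 1
  c[10] = d·G[:,10] = (10000101110)·(00000010000) mod 2 = 0+0+0+0+0+0+0+0+0+0+0 mod 2 = 0
  c[11] = d·G[:,11] = (10000101110)·(00000001000) mod 2 = 0+0+0+0+0+0+0+1+0+0+0 mod 2 = 1
  c[12] = d·G[:,12] = (10000101110)·(00000000100) mod 2 = 0+0+0+0+0+0+0+0+1+0+0 mod 2 = 1
  c[13] = d·G[:,13] = (10000101110)·(00000000010) mod 2 = 0+0+0+0+0+0+0+0+0+1+0 mod 2 = 1
  c[14] = d·G[:,14] = (10000101110)·(00000000001) mod 2 = 0+0+0+0+0+0+0+0+0+0+0 mod 2 = 0
Codeword = 011100000101110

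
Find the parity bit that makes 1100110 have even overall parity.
Sum of data bits: 1+1+0+0+1+1+0 = 4.
4 mod 2 = 0, so parity bit = 0.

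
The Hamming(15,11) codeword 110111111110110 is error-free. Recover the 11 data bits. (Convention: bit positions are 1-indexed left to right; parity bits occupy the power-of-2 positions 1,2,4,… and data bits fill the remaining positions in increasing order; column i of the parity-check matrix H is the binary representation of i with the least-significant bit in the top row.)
Parity bits occupy power-of-2 positions; data bits are at positions {3,5,6,7,9,10,11,12,13,14,15} (1-indexed).
Extract: c[3]=0 c[5]=1 c[6]=1 c[7]=1 c[9]=1 c[10]=1 c[11]=1 c[12]=0 c[13]=1 c[14]=1 c[15]=0
Data = 01111110110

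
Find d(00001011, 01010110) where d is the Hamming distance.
XOR = 01011101, count of 1s = 5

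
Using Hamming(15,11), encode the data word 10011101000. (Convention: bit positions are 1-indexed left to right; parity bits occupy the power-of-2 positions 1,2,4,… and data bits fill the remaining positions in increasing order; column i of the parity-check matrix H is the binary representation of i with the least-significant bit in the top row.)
Codeword c = d · G (mod 2), d = 10011101000:
  c[0] = d·G[:,0] = (10011101000)·(11011010101) mod 2 = 1+0+0+1+1+0+0+0+0+0+0 mod 2 = 1
  c[1] = d·G[:,1] = (10011101000)·(10110110011) mod 2 = 1+0+0+1+0+1+0+0+0+0+0 mod 2 = 1
  c[2] = d·G[:,2] = (10011101000)·(10000000000) mod 2 = 1+0+0+0+0+0+0+0+0+0+0 mod 2 = 1
  c[3] = d·G[:,3] = (10011101000)·(01110001111) mod 2 = 0+0+0+1+0+0+0+1+0+0+0 mod 2 = 0
  c[4] = d·G[:,4] = (10011101000)·(01000000000) mod 2 = 0+0+0+0+0+0+0+0+0+0+0 mod 2 = 0
  c[5] = d·G[:,5] = (10011101000)·(00100000000) mod 2 = 0+0+0+0+0+0+0+0+0+0+0 mod 2 = 0
  c[6] = d·G[:,6] = (10011101000)·(00010000000) mod 2 = 0+0+0+1+0+0+0+0+0+0+0 mod 2 = 1
  c[7] = d·G[:,7] = (10011101000)·(00001111111) mod 2 = 0+0+0+0+1+1+0+1+0+0+0 mod 2 = 1
  c[8] = d·G[:,8] = (10011101000)·(00001000000) mod 2 = 0+0+0+0+1+0+0+0+0+0+0 mod 2 = 1
  c[9] = d·G[:,9] = (10011101000)·(00000100000) mod 2 = 0+0+0+0+0+1+0+0+0+0+0 mod 2 = 1
  c[10] = d·G[:,10] = (10011101000)·(00000010000) mod 2 = 0+0+0+0+0+0+0+0+0+0+0 mod 2 = 0
  c[11] = d·G[:,11] = (10011101000)·(00000001000) mod 2 = 0+0+0+0+0+0+0+1+0+0+0 mod 2 = 1
  c[12] = d·G[:,12] = (10011101000)·(00000000100) mod 2 = 0+0+0+0+0+0+0+0+0+0+0 mod 2 = 0
  c[13] = d·G[:,13] = (10011101000)·(00000000010) mod 2 = 0+0+0+0+0+0+0+0+0+0+0 mod 2 = 0
  c[14] = d·G[:,14] = (10011101000)·(00000000001) mod 2 = 0+0+0+0+0+0+0+0+0+0+0 mod 2 = 0
Codeword = 111000111101000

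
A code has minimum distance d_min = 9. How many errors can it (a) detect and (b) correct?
(a) Detection requires d_min ≥ e+1, so e ≤ d_min − 1 = 8.
(b) Correction requires d_min ≥ 2t+1, so t ≤ ⌊(d_min − 1)/2⌋ = ⌊8/2⌋ = 4.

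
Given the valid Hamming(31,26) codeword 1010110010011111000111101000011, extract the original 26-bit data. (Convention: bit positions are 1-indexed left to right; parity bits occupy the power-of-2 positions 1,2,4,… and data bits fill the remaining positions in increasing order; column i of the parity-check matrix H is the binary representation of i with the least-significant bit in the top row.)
Parity bits occupy power-of-2 positions; data bits are at positions {3,5,6,7,9,10,11,12,13,14,15,17,18,19,20,21,22,23,24,25,26,27,28,29,30,31} (1-indexed).
Extract: c[3]=1 c[5]=1 c[6]=1 c[7]=0 c[9]=1 c[10]=0 c[11]=0 c[12]=1 c[13]=1 c[14]=1 c[15]=1 c[17]=0 c[18]=0 c[19]=0 c[20]=1 c[21]=1 c[22]=1 c[23]=1 c[24]=0 c[25]=1 c[26]=0 c[27]=0 c[28]=0 c[29]=0 c[30]=1 c[31]=1
Data = 11101001111000111101000011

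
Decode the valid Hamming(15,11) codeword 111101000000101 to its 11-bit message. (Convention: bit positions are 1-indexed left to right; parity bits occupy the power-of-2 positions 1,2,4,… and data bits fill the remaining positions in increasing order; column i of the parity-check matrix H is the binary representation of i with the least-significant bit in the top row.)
Parity bits occupy power-of-2 positions; data bits are at positions {3,5,6,7,9,10,11,12,13,14,15} (1-indexed).
Extract: c[3]=1 c[5]=0 c[6]=1 c[7]=0 c[9]=0 c[10]=0 c[11]=0 c[12]=0 c[13]=1 c[14]=0 c[15]=1
Data = 10100000101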